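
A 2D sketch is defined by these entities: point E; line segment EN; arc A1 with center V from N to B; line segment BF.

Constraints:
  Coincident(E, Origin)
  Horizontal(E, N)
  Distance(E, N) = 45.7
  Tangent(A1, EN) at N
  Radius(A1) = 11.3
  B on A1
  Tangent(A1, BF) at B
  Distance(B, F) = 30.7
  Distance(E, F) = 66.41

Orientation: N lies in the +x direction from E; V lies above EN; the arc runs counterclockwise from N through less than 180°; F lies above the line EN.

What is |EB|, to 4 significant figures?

58.37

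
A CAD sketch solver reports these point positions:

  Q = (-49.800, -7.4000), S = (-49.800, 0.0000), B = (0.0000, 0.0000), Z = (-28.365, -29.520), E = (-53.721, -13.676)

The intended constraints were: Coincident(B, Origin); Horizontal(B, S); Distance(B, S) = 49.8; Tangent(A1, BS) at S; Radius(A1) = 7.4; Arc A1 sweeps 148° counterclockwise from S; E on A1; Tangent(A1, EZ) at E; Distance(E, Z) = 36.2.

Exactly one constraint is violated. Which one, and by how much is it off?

Distance(E, Z) = 36.2 — off by 6.30.

B = (0.00, 0.00) ✓; B.y = 0.00, S.y = 0.00 ✓; |BS| = 49.80 ✓; ∠(QS, SB) = 90.00° ✓; |QS| = 7.400 ✓; bearing(Q→E) − bearing(Q→S) = 148.0° ✓; |QE| = 7.400 ✓; ∠(QE, EZ) = 90.00° ✓; |EZ| = 29.90 ✗.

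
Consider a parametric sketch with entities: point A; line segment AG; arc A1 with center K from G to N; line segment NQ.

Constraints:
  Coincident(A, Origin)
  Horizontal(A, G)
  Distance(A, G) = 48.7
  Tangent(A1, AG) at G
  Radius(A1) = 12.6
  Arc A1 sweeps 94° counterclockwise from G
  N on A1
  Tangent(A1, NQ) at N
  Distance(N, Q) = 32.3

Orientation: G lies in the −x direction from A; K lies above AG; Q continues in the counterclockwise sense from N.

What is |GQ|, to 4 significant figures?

46.85

A is at the origin; AG is horizontal with |AG| = 48.7 and G on the −x side, so G = (-48.70, 0.000). A1 meets AG tangentially, so KG is at right angles to AG, so K = G + (0, 12.6) = (-48.70, 12.60). On A1, G sits at bearing -90° from K; a 94° counterclockwise sweep puts N at bearing 4°, so N = K + 12.6·(cos 4°, sin 4°) = (-36.13, 13.48). Tangency of A1 to NQ means the radius KN is perpendicular to NQ, so NQ runs along (−sin 4°, cos 4°); with |NQ| = 32.3, Q = (-38.38, 45.70). Then |GQ| = |Q − G| = 46.85.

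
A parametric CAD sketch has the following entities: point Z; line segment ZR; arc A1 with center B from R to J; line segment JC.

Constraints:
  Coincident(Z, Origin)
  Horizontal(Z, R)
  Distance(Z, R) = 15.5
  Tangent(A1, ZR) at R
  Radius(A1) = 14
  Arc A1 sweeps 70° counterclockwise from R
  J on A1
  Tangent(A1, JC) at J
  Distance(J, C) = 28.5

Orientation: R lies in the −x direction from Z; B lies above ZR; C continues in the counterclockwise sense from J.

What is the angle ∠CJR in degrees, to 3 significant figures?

145°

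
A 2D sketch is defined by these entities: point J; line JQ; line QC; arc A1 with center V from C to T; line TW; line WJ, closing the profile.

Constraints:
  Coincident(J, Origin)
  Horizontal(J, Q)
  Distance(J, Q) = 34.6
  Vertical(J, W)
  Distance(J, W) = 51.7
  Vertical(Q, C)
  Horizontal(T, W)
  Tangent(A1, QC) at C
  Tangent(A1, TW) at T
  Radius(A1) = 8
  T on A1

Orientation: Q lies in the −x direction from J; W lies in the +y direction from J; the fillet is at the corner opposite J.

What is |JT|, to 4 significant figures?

58.14

J is at the origin; J and Q share the same y with |JQ| = 34.6 and Q on the −x side, so Q = (-34.60, 0.000). JW is vertical with |JW| = 51.7 and W on the +y side, so W = (0.000, 51.70). The virtual corner opposite J is at (-34.60, 51.70). A1 meets QC tangentially, so VC is at right angles to QC and since A1 is tangent to TW there, VT ⟂ TW, with radius 8.0, so the center V sits 8.0 in from both sides at V = (-26.60, 43.70). That places the tangent points at C = (-34.60, 43.70) on QC and T = (-26.60, 51.70) on TW. Then |JT| = |T − J| = 58.14.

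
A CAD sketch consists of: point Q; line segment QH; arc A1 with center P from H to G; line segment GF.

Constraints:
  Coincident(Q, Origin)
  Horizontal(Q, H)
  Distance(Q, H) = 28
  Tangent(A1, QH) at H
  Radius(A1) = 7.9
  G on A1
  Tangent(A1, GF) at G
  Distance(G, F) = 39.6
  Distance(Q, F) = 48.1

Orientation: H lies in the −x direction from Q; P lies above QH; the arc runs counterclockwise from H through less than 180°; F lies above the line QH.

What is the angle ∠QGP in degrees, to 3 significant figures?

170°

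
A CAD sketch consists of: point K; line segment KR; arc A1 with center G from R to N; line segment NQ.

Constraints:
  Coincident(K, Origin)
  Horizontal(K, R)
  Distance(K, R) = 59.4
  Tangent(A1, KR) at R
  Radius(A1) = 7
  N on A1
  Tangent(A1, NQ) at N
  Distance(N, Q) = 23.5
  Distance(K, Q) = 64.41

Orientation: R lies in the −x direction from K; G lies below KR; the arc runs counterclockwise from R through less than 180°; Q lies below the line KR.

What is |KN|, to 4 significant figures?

66.53

K is at the origin; K and R share the same y with |KR| = 59.4 and R on the −x side, so R = (-59.40, 0.000). A1 meets KR tangentially, so GR is at right angles to KR, so G = R + (0, -7) = (-59.40, -7.000). Since GN ⟂ NQ (tangency), |GQ| = √(7.0² + 23.5²) = 24.52 regardless of where N sits on A1. So Q lies on both circle(K, 64.41) and circle(G, 24.52); the below-KR intersection is Q = (-56.28, -31.32). N is the foot of the tangent from Q: N = (-65.80, -9.835).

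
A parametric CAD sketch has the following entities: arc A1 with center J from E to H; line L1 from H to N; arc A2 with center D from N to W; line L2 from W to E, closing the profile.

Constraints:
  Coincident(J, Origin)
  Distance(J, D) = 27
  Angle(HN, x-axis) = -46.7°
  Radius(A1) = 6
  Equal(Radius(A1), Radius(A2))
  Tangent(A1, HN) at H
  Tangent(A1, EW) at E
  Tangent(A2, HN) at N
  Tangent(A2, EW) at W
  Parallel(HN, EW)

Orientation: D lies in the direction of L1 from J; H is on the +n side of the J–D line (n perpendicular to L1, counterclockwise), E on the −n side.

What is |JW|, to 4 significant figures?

27.66

The slot axis is L1's direction at -46.7°, so u = (cos -46.7°, sin -46.7°) = (0.6858, -0.7278) and n = (−sin -46.7°, cos -46.7°) = (0.7278, 0.6858). J is at the origin and D lies 27.0 along u from J, so D = 27.0·u = (18.52, -19.65). Tangency of A1 to both parallel lines with radius 6.0 puts H and E at J ± 6.0·n: H = (4.367, 4.115), E = (-4.367, -4.115). Equal radii place N and W the same way about D: N = D + 6.0·n = (22.88, -15.53), W = D − 6.0·n = (14.15, -23.76). Then |JW| = |W − J| = 27.66.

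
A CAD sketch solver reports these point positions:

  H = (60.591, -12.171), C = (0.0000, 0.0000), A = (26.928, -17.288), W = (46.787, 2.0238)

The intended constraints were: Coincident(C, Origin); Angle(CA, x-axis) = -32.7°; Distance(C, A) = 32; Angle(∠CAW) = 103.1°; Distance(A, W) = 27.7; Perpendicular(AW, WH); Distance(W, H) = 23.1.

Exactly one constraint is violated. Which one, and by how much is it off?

Distance(W, H) = 23.1 — off by 3.30.

C = (0.00, 0.00) ✓; CA at -32.70° ✓; |CA| = 32.00 ✓; ∠CAW = 103.1° ✓; |AW| = 27.70 ✓; ∠(AW, WH) = 90.00° ✓; |WH| = 19.80 ✗.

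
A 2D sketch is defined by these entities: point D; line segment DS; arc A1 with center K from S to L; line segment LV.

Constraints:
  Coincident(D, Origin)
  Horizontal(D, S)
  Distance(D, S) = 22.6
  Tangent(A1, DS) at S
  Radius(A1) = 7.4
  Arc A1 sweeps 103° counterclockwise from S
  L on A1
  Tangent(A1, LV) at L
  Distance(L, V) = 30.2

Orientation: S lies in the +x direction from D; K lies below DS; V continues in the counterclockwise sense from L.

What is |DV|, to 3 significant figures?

44.4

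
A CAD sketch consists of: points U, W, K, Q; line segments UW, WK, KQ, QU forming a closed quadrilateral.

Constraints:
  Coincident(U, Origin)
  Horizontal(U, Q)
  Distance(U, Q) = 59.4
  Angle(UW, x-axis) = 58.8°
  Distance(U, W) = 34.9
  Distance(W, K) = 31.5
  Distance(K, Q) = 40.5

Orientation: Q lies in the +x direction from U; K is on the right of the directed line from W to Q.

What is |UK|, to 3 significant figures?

19.0

U is at the origin; U and Q share the same y with |UQ| = 59.4 and Q in +x, so Q = (59.4, 0). UW runs at 58.8° with |UW| = 34.9, so W = (18.1, 29.9). K is determined by |WK| = 31.5 and |KQ| = 40.5 together: it lies at the intersection of circle(W, 31.5) and circle(Q, 40.5). With |WQ| = 51.0, the foot of the radical line on WQ is 19.1 from W and the perpendicular offset is √(31.5² − 19.1²) = 25.0. Taking the right-of-WQ solution: K = (18.9, -1.64).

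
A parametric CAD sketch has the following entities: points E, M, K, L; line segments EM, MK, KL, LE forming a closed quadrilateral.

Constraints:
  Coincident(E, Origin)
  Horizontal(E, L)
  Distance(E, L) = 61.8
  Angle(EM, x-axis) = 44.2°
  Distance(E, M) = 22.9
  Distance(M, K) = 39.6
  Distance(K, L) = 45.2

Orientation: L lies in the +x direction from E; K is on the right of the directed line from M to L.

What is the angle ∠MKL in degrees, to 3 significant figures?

68.8°

Checks: |MK| = 39.60 ✓; |KL| = 45.20 ✓.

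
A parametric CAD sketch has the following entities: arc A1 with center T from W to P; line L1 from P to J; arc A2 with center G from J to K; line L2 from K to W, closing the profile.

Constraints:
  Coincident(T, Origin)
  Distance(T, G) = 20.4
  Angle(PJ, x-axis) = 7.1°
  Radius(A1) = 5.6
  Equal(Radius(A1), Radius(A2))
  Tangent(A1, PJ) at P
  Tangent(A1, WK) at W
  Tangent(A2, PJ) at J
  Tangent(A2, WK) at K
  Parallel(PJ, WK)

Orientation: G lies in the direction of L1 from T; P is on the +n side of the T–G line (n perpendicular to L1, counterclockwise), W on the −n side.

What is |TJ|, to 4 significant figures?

21.15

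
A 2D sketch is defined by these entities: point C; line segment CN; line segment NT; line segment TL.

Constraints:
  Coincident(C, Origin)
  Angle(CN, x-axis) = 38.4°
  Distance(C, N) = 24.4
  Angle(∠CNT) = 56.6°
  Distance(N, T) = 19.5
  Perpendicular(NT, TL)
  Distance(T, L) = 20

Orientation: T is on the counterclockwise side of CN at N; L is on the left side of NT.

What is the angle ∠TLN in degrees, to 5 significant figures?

44.275°

C is at the origin; CN runs at 38.4° with length 24.4, so N = 24.4·(cos 38.4°, sin 38.4°) = (19.122, 15.156). ∠CNT = 56.6°, so NT runs at 38.4° + (180° − 56.6°) = 161.80° from the x-axis; with |NT| = 19.5, T = N + 19.5·(cos 161.80°, sin 161.80°) = (0.59767, 21.247). NT is perpendicular to TL; with |TL| = 20.0 on the left of NT, L = T + 20.0·(-0.31233, -0.94997) = (-5.6490, 2.2471). Then cos ∠TLN = LT·LN / (|LT||LN|), giving 44.275°.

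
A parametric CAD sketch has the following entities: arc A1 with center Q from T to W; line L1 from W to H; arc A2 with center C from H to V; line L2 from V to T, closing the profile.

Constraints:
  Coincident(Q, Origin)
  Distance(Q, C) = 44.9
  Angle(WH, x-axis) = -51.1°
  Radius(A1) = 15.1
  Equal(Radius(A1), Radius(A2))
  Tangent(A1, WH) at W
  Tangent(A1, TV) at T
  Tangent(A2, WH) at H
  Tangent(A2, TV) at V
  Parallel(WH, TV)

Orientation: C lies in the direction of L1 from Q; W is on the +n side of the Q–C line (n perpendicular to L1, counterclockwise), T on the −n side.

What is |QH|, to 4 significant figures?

47.37

Tangency of A1 to both parallel lines with radius 15.1 puts W and T at Q ± 15.1·n: W = (11.75, 9.482), T = (-11.75, -9.482). Equal radii place H and V the same way about C: H = C + 15.1·n = (39.95, -25.46), V = C − 15.1·n = (16.44, -44.43). Then |QH| = |H − Q| = 47.37.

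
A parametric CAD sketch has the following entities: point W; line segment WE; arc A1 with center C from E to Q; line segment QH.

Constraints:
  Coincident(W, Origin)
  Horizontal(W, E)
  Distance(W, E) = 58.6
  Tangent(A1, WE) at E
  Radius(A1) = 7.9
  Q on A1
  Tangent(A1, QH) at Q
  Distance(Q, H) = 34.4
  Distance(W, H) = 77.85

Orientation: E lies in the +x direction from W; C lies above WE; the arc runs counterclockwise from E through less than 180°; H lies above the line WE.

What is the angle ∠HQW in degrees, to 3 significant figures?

94.8°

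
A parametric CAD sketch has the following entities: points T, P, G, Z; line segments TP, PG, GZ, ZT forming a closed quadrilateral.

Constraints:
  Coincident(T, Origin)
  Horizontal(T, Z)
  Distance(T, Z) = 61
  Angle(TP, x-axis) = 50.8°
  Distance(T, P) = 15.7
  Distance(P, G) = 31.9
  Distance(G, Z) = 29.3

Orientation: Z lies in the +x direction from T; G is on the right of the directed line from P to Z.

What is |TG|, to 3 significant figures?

34.6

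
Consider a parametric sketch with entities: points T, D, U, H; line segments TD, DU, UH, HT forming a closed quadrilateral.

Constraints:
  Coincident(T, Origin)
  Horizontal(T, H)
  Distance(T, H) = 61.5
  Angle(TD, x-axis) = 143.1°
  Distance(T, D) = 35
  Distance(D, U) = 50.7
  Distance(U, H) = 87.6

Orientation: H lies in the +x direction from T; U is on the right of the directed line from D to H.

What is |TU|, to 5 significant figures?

36.028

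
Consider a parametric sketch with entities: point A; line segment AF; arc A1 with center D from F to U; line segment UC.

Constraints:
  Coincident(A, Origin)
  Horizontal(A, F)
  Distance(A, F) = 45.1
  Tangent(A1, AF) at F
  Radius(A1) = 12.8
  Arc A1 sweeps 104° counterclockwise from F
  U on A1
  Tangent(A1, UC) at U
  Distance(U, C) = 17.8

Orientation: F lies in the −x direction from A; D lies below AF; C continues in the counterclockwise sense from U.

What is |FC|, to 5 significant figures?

34.146

A is at the origin; A and F share the same y with |AF| = 45.1 and F on the −x side, so F = (-45.100, 0.0000). Since A1 is tangent to AF there, DF ⟂ AF, so D = F + (0, -12.8) = (-45.100, -12.800). On A1, F sits at bearing 90° from D; a 104° counterclockwise sweep puts U at bearing 194°, so U = D + 12.8·(cos 194°, sin 194°) = (-57.520, -15.897). A1 meets UC tangentially, so DU is at right angles to UC, so UC runs along (−sin 194°, cos 194°); with |UC| = 17.8, C = (-53.214, -33.168). Then |FC| = |C − F| = 34.146.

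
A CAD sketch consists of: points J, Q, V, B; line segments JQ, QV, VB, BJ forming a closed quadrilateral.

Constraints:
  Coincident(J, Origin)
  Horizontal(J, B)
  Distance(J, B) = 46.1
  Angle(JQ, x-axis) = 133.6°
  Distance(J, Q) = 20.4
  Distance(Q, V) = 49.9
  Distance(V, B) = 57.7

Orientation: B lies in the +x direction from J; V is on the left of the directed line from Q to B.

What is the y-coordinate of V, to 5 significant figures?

51.380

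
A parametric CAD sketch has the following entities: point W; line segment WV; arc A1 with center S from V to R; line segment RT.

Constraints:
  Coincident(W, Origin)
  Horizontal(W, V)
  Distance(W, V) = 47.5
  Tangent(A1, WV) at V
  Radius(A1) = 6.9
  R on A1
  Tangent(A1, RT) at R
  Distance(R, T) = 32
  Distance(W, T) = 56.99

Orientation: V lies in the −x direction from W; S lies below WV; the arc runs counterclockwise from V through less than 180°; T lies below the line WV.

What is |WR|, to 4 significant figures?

54.71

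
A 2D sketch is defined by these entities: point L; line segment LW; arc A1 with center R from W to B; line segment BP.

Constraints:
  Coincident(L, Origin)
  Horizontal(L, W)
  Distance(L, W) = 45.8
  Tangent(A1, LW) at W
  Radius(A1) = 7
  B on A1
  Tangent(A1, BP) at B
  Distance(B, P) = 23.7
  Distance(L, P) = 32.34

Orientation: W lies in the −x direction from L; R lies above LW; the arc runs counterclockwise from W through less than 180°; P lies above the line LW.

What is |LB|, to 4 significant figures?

40.56

L is at the origin; L and W share the same y with |LW| = 45.8 and W on the −x side, so W = (-45.80, 0.000). The tangent condition forces RW to be normal to LW, so R = W + (0, 7) = (-45.80, 7.000). Since RB ⟂ BP (tangency), |RP| = √(7.0² + 23.7²) = 24.71 regardless of where B sits on A1. So P lies on both circle(L, 32.34) and circle(R, 24.71); the above-LW intersection is P = (-25.06, 20.44). B is the foot of the tangent from P: B = (-40.49, 2.445).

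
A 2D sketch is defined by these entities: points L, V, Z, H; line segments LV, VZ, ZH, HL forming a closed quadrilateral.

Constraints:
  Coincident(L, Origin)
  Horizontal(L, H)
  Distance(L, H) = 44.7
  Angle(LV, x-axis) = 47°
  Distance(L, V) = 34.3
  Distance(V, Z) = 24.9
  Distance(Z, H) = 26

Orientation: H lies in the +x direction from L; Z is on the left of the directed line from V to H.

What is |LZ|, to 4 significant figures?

54.72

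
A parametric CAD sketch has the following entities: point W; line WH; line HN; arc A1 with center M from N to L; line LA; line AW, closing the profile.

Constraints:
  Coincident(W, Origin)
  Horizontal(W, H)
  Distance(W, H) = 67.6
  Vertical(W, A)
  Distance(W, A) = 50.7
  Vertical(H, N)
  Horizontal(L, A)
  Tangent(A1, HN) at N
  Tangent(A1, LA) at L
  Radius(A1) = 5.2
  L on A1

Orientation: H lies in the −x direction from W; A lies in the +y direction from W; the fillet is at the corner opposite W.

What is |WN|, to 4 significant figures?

81.49

The virtual corner opposite W is at (-67.60, 50.70). Since A1 is tangent to HN there, MN ⟂ HN and A1 meets LA tangentially, so ML is at right angles to LA, with radius 5.2, so the center M sits 5.2 in from both sides at M = (-62.40, 45.50). That places the tangent points at N = (-67.60, 45.50) on HN and L = (-62.40, 50.70) on LA. Then |WN| = |N − W| = 81.49.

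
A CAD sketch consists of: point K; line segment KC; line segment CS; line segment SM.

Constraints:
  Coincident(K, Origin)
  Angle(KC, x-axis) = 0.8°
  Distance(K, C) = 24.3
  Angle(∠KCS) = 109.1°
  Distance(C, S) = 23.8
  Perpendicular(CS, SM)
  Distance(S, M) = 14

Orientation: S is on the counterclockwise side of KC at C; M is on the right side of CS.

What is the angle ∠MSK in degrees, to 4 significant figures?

125.9°

K is at the origin; KC runs at 0.8° with length 24.3, so C = 24.3·(cos 0.8°, sin 0.8°) = (24.30, 0.3393). ∠KCS = 109.1°, so CS runs at 0.8° + (180° − 109.1°) = 71.70° from the x-axis; with |CS| = 23.8, S = C + 23.8·(cos 71.70°, sin 71.70°) = (31.77, 22.94). CS ⟂ SM; with |SM| = 14.0 on the right of CS, M = S + 14.0·(0.9494, -0.3140) = (45.06, 18.54). Then cos ∠MSK = SM·SK / (|SM||SK|), giving 125.9°.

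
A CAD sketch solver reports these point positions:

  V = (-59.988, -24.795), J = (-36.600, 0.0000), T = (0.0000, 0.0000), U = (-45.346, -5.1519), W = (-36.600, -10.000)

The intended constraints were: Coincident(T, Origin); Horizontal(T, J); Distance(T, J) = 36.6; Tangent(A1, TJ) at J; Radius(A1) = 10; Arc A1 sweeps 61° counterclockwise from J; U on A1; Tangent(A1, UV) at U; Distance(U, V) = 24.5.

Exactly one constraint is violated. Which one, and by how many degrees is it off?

Tangent(A1, UV) at U — off by 7.70°.

T = (0.00, 0.00) ✓; T.y = 0.00, J.y = 0.00 ✓; |TJ| = 36.60 ✓; ∠(WJ, JT) = 90.00° ✓; |WJ| = 10.00 ✓; bearing(W→U) − bearing(W→J) = 61.00° ✓; |WU| = 10.00 ✓; ∠(WU, UV) = 97.70° ✗; |UV| = 24.50 ✓.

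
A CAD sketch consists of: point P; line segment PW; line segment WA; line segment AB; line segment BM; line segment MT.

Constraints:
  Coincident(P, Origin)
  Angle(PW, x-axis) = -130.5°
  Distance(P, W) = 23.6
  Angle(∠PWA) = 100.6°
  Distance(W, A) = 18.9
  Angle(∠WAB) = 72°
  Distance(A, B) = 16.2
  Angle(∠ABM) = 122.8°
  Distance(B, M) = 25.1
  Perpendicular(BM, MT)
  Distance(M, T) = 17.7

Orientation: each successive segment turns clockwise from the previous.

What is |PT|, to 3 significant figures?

21.3

∠ABM = 122.8° gives BM at -15.1° from the x-axis; with |BM| = 25.1, M = (4.54, -4.20). The perpendicularity gives MT at right angles to BM, so MT runs at -105°; with |MT| = 17.7, T = (-0.0689, -21.3). Then |PT| = |T − P| = 21.3.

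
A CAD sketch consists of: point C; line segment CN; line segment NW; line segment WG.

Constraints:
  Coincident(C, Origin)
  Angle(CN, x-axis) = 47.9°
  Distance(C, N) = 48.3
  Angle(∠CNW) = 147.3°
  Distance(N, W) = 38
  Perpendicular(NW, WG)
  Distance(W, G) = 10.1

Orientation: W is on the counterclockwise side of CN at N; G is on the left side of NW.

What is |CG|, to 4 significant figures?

80.25

C is at the origin; CN runs at 47.9° with length 48.3, so N = 48.3·(cos 47.9°, sin 47.9°) = (32.38, 35.84). ∠CNW = 147.3°, so NW runs at 47.9° + (180° − 147.3°) = 80.60° from the x-axis; with |NW| = 38.0, W = N + 38.0·(cos 80.60°, sin 80.60°) = (38.59, 73.33). NW ⟂ WG; with |WG| = 10.1 on the left of NW, G = W + 10.1·(-0.9866, 0.1633) = (28.62, 74.98). Then |CG| = |G − C| = 80.25.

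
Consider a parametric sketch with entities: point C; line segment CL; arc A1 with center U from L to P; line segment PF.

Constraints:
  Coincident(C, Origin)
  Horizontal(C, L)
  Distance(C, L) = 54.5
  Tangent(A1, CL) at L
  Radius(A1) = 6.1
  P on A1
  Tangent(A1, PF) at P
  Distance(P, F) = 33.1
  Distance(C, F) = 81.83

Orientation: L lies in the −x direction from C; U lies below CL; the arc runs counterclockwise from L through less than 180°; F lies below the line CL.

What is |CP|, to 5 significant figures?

60.028

Checks: |UP| = 6.100 ✓; ∠(UP, PF) = 90.00° ✓; |PF| = 33.10 ✓; |CF| = 81.83 ✓.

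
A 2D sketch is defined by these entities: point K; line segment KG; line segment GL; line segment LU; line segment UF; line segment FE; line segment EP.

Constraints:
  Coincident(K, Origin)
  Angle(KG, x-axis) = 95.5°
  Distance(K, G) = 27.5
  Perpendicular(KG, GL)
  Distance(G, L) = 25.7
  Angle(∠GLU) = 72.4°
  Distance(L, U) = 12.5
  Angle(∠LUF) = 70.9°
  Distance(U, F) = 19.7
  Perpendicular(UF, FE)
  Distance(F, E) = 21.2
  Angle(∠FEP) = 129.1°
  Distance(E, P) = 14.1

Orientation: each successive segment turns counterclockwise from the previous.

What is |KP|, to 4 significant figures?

55.69

K is at the origin; KG runs at 95.5° with length 27.5, so G = (-2.636, 27.37). KG is perpendicular to GL, so GL runs at -174.5°; with |GL| = 25.7, L = (-28.22, 24.91). ∠GLU = 72.4° gives LU at -66.90° from the x-axis; with |LU| = 12.5, U = (-23.31, 13.41). ∠LUF = 70.9° gives UF at 42.20° from the x-axis; with |UF| = 19.7, F = (-8.719, 26.65). The perpendicularity gives FE at right angles to UF, so FE runs at 132.2°; with |FE| = 21.2, E = (-22.96, 42.35). ∠FEP = 129.1° gives EP at -176.9° from the x-axis; with |EP| = 14.1, P = (-37.04, 41.59). Then |KP| = |P − K| = 55.69.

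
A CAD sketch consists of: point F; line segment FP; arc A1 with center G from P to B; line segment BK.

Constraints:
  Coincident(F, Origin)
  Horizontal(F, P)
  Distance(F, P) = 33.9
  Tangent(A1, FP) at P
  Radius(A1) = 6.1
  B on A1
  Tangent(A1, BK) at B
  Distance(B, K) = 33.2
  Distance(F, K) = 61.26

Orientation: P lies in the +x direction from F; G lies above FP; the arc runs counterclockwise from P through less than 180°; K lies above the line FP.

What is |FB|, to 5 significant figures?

39.957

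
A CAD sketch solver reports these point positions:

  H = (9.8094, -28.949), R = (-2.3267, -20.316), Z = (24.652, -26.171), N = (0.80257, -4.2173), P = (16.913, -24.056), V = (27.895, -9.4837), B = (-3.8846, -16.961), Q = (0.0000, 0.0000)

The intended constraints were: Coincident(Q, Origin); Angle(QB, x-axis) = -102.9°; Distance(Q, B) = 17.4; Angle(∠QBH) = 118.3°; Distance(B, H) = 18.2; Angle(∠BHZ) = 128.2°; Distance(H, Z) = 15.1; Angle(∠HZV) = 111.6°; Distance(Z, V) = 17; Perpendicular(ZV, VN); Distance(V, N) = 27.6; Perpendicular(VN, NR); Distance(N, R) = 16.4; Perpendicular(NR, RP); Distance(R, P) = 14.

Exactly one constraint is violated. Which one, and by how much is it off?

Distance(R, P) = 14 — off by 5.60.

Q = (0.00, 0.00) ✓; QB at -102.9° ✓; |QB| = 17.40 ✓; ∠QBH = 118.3° ✓; |BH| = 18.20 ✓; ∠BHZ = 128.2° ✓; |HZ| = 15.10 ✓; ∠HZV = 111.6° ✓; |ZV| = 17.00 ✓; ∠(ZV, VN) = 90.00° ✓; |VN| = 27.60 ✓; ∠(VN, NR) = 90.00° ✓; |NR| = 16.40 ✓; ∠(NR, RP) = 90.00° ✓; |RP| = 19.60 ✗.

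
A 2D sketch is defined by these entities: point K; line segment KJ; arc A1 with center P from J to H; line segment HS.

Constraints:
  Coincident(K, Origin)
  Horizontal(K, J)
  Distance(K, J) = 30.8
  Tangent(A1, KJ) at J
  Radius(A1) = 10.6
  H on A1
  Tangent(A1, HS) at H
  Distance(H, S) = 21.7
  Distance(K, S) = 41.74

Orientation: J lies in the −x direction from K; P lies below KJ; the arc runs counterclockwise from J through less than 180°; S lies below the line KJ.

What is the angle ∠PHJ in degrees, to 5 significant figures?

24.272°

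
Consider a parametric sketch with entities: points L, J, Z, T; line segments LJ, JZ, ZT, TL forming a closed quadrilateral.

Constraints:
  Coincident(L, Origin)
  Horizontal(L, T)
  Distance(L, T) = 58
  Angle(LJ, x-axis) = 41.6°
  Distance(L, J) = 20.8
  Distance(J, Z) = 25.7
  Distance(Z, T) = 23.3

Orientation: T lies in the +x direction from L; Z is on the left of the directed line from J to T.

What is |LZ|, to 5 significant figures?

44.188

Checks: |JZ| = 25.70 ✓; |ZT| = 23.30 ✓.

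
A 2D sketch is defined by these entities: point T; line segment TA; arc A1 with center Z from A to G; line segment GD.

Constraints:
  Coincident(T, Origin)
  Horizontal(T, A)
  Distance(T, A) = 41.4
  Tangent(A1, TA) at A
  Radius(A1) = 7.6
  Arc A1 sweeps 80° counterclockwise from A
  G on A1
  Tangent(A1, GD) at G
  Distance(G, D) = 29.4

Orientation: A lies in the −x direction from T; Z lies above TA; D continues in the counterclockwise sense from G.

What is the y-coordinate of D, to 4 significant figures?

35.23

T is at the origin; T and A share the same y with |TA| = 41.4 and A on the −x side, so A = (-41.40, 0.000). Tangency of A1 to TA means the radius ZA is perpendicular to TA, so Z = A + (0, 7.6) = (-41.40, 7.600). On A1, A sits at bearing -90° from Z; an 80° counterclockwise sweep puts G at bearing -10°, so G = Z + 7.6·(cos -10°, sin -10°) = (-33.92, 6.280). The tangent condition forces ZG to be normal to GD, so GD runs along (−sin -10°, cos -10°); with |GD| = 29.4, D = (-28.81, 35.23). So D.y = 35.23.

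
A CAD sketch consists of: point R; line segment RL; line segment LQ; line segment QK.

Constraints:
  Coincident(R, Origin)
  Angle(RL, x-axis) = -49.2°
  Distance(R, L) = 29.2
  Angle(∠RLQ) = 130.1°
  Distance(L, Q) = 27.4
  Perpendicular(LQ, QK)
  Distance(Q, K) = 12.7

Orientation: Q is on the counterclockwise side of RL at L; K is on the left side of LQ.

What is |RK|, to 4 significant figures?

47.20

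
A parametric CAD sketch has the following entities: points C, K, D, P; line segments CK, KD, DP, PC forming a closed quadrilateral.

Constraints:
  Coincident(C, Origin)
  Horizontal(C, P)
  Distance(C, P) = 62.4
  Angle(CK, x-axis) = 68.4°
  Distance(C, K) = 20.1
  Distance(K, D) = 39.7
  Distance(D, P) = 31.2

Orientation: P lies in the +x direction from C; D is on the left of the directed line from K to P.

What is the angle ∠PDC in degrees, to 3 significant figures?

91.1°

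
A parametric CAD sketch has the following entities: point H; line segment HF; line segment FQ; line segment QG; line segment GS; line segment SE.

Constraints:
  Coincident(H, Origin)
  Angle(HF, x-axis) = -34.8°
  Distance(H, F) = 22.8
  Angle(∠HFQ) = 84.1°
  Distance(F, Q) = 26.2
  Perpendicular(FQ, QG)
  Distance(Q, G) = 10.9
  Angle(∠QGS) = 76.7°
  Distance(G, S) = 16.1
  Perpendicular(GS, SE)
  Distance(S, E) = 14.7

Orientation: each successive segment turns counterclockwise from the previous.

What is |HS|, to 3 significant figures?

17.5

H is at the origin; HF runs at -34.8° with length 22.8, so F = (18.7, -13.0). ∠HFQ = 84.1° gives FQ at 61.1° from the x-axis; with |FQ| = 26.2, Q = (31.4, 9.92). The perpendicularity gives QG at right angles to FQ, so QG runs at 151°; with |QG| = 10.9, G = (21.8, 15.2). ∠QGS = 76.7° gives GS at -106° from the x-axis; with |GS| = 16.1, S = (17.5, -0.314). Then |HS| = |S − H| = 17.5.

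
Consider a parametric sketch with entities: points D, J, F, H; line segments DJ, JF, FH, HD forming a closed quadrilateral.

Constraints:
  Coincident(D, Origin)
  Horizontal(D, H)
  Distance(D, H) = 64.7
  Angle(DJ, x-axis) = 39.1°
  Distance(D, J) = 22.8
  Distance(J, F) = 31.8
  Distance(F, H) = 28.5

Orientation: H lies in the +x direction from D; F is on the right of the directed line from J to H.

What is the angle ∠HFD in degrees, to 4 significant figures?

144.5°

Checks: |JF| = 31.80 ✓; |FH| = 28.50 ✓.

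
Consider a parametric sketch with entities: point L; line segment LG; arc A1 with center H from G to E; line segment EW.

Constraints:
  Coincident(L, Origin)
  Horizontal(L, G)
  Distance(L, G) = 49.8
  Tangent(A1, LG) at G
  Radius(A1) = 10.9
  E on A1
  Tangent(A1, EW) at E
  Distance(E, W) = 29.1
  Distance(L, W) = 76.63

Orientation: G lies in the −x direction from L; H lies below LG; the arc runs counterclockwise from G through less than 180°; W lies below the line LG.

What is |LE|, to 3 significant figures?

60.9

Checks: |HE| = 10.90 ✓; ∠(HE, EW) = 90.00° ✓; |EW| = 29.10 ✓; |LW| = 76.63 ✓.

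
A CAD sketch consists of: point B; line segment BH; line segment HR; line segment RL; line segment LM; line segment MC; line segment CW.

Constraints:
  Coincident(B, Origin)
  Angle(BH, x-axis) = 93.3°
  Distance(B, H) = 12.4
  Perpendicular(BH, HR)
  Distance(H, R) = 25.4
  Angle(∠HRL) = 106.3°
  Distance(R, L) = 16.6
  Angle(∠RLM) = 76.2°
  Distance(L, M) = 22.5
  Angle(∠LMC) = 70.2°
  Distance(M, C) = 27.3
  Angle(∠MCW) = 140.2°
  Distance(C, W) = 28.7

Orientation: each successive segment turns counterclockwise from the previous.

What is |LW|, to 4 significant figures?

41.82

∠LMC = 70.2° gives MC at 110.6° from the x-axis; with |MC| = 27.3, C = (-16.91, 20.61). ∠MCW = 140.2° gives CW at 150.4° from the x-axis; with |CW| = 28.7, W = (-41.87, 34.79). Then |LW| = |W − L| = 41.82.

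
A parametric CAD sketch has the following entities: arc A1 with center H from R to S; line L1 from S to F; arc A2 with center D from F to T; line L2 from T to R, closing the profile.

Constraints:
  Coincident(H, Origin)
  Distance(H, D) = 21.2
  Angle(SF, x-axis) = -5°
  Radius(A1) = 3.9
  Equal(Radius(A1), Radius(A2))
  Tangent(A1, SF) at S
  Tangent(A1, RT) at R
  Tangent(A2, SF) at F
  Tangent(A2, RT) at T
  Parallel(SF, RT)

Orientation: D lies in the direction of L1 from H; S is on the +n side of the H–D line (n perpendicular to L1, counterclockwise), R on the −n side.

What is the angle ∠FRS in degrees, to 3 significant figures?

69.8°

Tangency of A1 to both parallel lines with radius 3.9 puts S and R at H ± 3.9·n: S = (0.340, 3.89), R = (-0.340, -3.89). Equal radii place F and T the same way about D: F = D + 3.9·n = (21.5, 2.04), T = D − 3.9·n = (20.8, -5.73). Then cos ∠FRS = RF·RS / (|RF||RS|), giving 69.8°.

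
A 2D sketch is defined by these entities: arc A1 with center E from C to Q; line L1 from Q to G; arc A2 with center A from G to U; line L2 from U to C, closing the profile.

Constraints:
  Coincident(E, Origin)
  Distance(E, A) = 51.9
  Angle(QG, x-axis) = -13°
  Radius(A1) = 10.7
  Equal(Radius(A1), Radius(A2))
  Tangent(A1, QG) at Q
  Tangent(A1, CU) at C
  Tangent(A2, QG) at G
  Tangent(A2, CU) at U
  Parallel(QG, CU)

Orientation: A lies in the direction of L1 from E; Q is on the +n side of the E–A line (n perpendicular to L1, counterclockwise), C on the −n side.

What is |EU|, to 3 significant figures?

53.0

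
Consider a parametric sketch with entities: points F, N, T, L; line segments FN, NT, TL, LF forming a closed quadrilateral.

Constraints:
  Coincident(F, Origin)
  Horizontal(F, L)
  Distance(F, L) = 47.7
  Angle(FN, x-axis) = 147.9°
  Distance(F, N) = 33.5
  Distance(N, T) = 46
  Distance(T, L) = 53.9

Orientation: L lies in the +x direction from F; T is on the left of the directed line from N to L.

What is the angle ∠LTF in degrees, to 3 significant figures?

58.1°

Checks: |NT| = 46.00 ✓; |TL| = 53.90 ✓.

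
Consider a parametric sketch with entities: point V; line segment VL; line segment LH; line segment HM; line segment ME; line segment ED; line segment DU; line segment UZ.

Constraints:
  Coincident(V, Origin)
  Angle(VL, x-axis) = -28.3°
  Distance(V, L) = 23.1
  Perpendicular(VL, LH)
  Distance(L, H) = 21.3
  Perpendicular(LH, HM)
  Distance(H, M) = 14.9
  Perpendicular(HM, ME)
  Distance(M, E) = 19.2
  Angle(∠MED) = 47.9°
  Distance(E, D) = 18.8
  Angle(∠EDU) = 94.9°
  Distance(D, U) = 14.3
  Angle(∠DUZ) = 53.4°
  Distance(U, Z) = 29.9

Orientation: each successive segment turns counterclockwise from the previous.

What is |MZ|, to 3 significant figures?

24.1

V is at the origin; VL runs at -28.3° with length 23.1, so L = (20.3, -11.0). VL is perpendicular to LH, so LH runs at 61.7°; with |LH| = 21.3, H = (30.4, 7.80). The perpendicularity gives HM at right angles to LH, so HM runs at 152°; with |HM| = 14.9, M = (17.3, 14.9). The perpendicularity gives ME at right angles to HM, so ME runs at -118°; with |ME| = 19.2, E = (8.22, -2.04). ∠MED = 47.9° gives ED at 13.8° from the x-axis; with |ED| = 18.8, D = (26.5, 2.45). ∠EDU = 94.9° gives DU at 98.9° from the x-axis; with |DU| = 14.3, U = (24.3, 16.6). ∠DUZ = 53.4° gives UZ at -134° from the x-axis; with |UZ| = 29.9, Z = (3.30, -4.75). Then |MZ| = |Z − M| = 24.1.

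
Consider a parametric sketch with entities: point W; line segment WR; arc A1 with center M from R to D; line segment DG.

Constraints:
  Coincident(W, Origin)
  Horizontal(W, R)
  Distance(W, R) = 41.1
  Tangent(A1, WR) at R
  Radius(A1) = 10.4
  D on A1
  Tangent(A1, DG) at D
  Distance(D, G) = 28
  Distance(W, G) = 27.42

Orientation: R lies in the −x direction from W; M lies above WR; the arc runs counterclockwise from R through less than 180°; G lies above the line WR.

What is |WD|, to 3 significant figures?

33.7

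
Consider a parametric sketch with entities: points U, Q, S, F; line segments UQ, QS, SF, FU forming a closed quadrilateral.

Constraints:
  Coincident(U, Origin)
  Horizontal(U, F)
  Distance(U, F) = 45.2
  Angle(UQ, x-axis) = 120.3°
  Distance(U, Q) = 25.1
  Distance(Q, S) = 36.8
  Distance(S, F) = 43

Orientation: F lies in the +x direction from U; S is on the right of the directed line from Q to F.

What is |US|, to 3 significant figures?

11.9

U is at the origin; UF is horizontal with |UF| = 45.2 and F in +x, so F = (45.2, 0). UQ runs at 120.3° with |UQ| = 25.1, so Q = (-12.7, 21.7). S is determined by |QS| = 36.8 and |SF| = 43.0 together: it lies at the intersection of circle(Q, 36.8) and circle(F, 43.0). With |QF| = 61.8, the foot of the radical line on QF is 26.9 from Q and the perpendicular offset is √(36.8² − 26.9²) = 25.1. Taking the right-of-QF solution: S = (3.71, -11.3).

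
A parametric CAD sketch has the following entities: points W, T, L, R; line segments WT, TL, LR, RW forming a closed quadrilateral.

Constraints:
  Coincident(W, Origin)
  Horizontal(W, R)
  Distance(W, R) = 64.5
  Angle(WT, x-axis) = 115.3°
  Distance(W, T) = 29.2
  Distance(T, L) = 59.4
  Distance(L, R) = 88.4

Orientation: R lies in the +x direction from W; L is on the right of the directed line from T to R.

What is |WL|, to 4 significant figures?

37.20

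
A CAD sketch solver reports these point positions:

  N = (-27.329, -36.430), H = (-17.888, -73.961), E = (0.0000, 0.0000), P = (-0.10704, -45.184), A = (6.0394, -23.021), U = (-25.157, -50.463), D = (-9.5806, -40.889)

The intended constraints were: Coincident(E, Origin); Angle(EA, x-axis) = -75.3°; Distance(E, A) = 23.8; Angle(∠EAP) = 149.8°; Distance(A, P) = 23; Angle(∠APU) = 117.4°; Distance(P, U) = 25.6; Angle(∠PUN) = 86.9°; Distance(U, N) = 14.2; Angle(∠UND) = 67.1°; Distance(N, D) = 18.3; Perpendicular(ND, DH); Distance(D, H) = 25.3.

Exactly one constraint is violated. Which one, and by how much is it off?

Distance(D, H) = 25.3 — off by 8.80.

E = (0.00, 0.00) ✓; EA at -75.30° ✓; |EA| = 23.80 ✓; ∠EAP = 149.8° ✓; |AP| = 23.00 ✓; ∠APU = 117.4° ✓; |PU| = 25.60 ✓; ∠PUN = 86.90° ✓; |UN| = 14.20 ✓; ∠UND = 67.10° ✓; |ND| = 18.30 ✓; ∠(ND, DH) = 90.00° ✓; |DH| = 34.10 ✗.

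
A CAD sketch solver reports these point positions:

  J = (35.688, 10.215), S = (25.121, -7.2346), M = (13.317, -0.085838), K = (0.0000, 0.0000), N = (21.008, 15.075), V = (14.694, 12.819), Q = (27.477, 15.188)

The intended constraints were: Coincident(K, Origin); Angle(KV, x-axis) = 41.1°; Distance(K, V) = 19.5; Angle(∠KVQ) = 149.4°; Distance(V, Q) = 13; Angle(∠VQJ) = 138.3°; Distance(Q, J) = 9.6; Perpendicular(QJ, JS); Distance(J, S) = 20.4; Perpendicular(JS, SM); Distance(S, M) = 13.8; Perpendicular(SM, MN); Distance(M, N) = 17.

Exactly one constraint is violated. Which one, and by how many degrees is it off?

Perpendicular(SM, MN) — off by 4.30°.

K = (0.00, 0.00) ✓; KV at 41.10° ✓; |KV| = 19.50 ✓; ∠KVQ = 149.4° ✓; |VQ| = 13.00 ✓; ∠VQJ = 138.3° ✓; |QJ| = 9.600 ✓; ∠(QJ, JS) = 90.00° ✓; |JS| = 20.40 ✓; ∠(JS, SM) = 90.00° ✓; |SM| = 13.80 ✓; ∠(SM, MN) = 85.70° ✗; |MN| = 17.00 ✓.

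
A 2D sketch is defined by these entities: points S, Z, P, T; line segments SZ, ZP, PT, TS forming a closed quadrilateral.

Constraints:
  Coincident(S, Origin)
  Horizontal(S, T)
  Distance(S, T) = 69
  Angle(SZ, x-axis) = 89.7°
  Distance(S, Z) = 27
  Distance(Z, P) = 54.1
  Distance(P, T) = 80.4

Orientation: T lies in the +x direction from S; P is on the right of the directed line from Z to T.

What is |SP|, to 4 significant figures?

27.51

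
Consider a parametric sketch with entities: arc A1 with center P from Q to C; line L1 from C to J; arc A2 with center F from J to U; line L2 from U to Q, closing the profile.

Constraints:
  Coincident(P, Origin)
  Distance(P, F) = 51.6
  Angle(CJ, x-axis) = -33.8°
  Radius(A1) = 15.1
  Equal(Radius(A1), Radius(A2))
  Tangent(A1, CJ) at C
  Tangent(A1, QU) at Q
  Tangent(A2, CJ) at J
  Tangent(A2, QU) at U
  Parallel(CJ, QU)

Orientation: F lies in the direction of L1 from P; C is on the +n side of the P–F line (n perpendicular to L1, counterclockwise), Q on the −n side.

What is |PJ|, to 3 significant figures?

53.8

The slot axis is L1's direction at -33.8°, so u = (cos -33.8°, sin -33.8°) = (0.831, -0.556) and n = (−sin -33.8°, cos -33.8°) = (0.556, 0.831). P is at the origin and F lies 51.6 along u from P, so F = 51.6·u = (42.9, -28.7). Tangency of A1 to both parallel lines with radius 15.1 puts C and Q at P ± 15.1·n: C = (8.40, 12.5), Q = (-8.40, -12.5). Equal radii place J and U the same way about F: J = F + 15.1·n = (51.3, -16.2), U = F − 15.1·n = (34.5, -41.3). Then |PJ| = |J − P| = 53.8.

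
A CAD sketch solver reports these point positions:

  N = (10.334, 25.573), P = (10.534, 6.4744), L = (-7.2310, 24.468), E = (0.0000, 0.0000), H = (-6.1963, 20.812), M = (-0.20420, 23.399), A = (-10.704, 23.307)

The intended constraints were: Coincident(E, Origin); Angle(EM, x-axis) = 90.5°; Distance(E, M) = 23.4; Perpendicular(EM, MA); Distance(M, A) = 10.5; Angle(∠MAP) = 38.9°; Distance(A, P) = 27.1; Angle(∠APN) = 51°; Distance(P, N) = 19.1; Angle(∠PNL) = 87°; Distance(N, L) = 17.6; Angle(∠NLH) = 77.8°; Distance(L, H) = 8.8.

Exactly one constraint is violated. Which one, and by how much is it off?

Distance(L, H) = 8.8 — off by 5.00.

E = (0.00, 0.00) ✓; EM at 90.50° ✓; |EM| = 23.40 ✓; ∠(EM, MA) = 90.00° ✓; |MA| = 10.50 ✓; ∠MAP = 38.90° ✓; |AP| = 27.10 ✓; ∠APN = 51.00° ✓; |PN| = 19.10 ✓; ∠PNL = 87.00° ✓; |NL| = 17.60 ✓; ∠NLH = 77.80° ✓; |LH| = 3.800 ✗.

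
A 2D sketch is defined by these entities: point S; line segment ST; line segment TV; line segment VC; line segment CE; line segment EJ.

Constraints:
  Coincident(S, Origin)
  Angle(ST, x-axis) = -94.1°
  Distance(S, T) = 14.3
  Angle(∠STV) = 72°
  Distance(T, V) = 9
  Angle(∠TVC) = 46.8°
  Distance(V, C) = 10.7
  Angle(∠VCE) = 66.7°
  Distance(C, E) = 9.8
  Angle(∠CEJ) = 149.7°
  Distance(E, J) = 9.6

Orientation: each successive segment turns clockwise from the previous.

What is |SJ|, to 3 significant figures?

24.9

S is at the origin; ST runs at -94.1° with length 14.3, so T = (-1.02, -14.3). ∠STV = 72.0° gives TV at 158° from the x-axis; with |TV| = 9.0, V = (-9.36, -10.9). ∠TVC = 46.8° gives VC at 24.7° from the x-axis; with |VC| = 10.7, C = (0.360, -6.41). ∠VCE = 66.7° gives CE at -88.6° from the x-axis; with |CE| = 9.8, E = (0.599, -16.2). ∠CEJ = 149.7° gives EJ at -119° from the x-axis; with |EJ| = 9.6, J = (-4.04, -24.6). Then |SJ| = |J − S| = 24.9.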